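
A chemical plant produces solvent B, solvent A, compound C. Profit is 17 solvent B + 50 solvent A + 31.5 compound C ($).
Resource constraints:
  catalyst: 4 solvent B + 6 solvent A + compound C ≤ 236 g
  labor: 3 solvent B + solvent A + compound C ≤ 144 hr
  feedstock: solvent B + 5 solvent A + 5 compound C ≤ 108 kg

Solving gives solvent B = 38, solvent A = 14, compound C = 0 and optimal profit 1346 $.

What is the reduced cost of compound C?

Binding: catalyst and feedstock. Non-binding: labor (16 unused).
By complementary slackness, y = 0 for the non-binding constraint.
From A_Bᵀ y = c: 4·y_catalyst + 1·y_feedstock = 17; 6·y_catalyst + 5·y_feedstock = 50.
→ y_catalyst = 2.5 and y_feedstock = 7.
Reduced cost of compound C: c₃ − yᵀa₃ = 31.5 − (2.5·1 + 7·5) = 31.5 − 37.5 = -6.

-6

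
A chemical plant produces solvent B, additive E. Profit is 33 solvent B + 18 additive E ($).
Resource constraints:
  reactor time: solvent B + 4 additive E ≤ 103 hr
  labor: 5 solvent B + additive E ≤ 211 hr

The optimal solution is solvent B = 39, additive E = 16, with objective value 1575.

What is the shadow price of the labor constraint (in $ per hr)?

6

Check each constraint at x*: reactor time 103/103 (tight); labor 211/211 (tight).
Dual feasibility on the basic columns requires 1·y_reactor time + 5·y_labor = 33, 4·y_reactor time + 1·y_labor = 18.
This yields shadow prices y_reactor time = 3, y_labor = 6.
Shadow price of labor = 6.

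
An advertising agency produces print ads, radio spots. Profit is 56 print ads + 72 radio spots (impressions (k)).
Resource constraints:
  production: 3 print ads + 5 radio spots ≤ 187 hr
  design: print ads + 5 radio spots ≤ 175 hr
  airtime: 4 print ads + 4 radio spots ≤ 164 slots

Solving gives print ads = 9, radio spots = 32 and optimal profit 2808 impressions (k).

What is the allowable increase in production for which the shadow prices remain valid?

3

Binding constraints: production, airtime. The basis is B = [[3,5],[4,4]] with det -8.
Per unit increase in production, x* moves by d = (-0.5, 0.5).
The basis stays optimal until design becomes binding; allowable increase = 3 hr.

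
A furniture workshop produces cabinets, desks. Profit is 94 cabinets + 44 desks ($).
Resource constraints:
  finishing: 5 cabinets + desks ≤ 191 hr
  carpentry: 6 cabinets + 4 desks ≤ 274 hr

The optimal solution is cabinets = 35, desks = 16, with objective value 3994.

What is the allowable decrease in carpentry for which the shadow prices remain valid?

Binding constraints: finishing, carpentry. The basis is B = [[5,1],[6,4]] with det 14.
Per unit decrease in carpentry, x* moves by d = (0.0714, -0.3571).
The basis stays optimal until desks reaches 0; allowable decrease = 44.8 hr.

44.8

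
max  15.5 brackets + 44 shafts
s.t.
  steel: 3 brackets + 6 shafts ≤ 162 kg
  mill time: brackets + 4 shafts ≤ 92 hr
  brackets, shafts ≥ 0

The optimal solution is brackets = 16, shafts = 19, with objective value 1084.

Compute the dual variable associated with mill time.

Check each constraint at x*: steel 162/162 (tight); mill time 92/92 (tight).
From A_Bᵀ y = c: 3·y_steel + 1·y_mill time = 15.5; 6·y_steel + 4·y_mill time = 44.
Solving: y_steel = 3, y_mill time = 6.5.
Shadow price of mill time = 6.5.

6.5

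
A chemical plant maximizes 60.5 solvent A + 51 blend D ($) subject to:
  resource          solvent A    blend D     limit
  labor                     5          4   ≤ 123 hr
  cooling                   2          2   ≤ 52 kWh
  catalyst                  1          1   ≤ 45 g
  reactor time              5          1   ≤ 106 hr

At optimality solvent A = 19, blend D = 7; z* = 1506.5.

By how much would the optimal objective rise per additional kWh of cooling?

6.5

At the optimum: labor uses 123 of 123 (binding); cooling uses 52 of 52 (binding); catalyst uses 26 of 45 (slack = 19); reactor time uses 102 of 106 (slack = 4).
Since catalyst, reactor time are not tight, their duals are 0.
From A_Bᵀ y = c: 5·y_labor + 2·y_cooling = 60.5; 4·y_labor + 2·y_cooling = 51.
→ y_labor = 9.5 and y_cooling = 6.5.
Shadow price of cooling = 6.5.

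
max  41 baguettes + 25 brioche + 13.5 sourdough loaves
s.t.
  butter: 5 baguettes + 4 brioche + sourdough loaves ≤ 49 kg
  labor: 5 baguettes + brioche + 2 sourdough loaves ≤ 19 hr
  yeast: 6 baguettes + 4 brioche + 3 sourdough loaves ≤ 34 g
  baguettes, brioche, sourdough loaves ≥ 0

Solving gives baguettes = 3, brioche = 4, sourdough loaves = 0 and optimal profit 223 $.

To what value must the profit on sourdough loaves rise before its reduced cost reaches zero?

20

Check each constraint at x*: butter 31/49 (slack 18); labor 19/19 (tight); yeast 34/34 (tight).
Slack constraints have shadow price 0 (complementary slackness).
The binding rows give the dual system: 5·y_labor + 6·y_yeast = 41 and 1·y_labor + 4·y_yeast = 25.
This yields shadow prices y_labor = 1, y_yeast = 6.
sourdough loaves enters the basis when its profit ≥ yᵀa₃ = 1·2 + 6·3 = 20.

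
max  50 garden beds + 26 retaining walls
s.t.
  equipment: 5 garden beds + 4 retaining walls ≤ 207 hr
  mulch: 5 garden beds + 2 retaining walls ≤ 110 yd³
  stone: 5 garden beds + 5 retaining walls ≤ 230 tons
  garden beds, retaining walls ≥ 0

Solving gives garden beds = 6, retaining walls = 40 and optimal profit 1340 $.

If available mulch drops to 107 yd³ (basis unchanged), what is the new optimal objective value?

1316

At the optimum: equipment uses 190 of 207 (slack = 17); mulch uses 110 of 110 (binding); stone uses 230 of 230 (binding).
By complementary slackness, y = 0 for the non-binding constraint.
The binding rows give the dual system: 5·y_mulch + 5·y_stone = 50 and 2·y_mulch + 5·y_stone = 26.
→ y_mulch = 8 and y_stone = 2.
Δz = y_mulch·Δb = 8 × (-3) = -24, so new z* = 1340 − 24 = 1316.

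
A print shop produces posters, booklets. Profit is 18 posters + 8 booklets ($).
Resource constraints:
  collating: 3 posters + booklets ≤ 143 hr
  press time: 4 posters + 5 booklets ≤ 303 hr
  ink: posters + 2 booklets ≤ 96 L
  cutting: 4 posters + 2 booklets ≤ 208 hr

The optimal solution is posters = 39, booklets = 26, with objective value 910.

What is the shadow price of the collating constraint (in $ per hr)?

2

Check each constraint at x*: collating 143/143 (tight); press time 286/303 (slack 17); ink 91/96 (slack 5); cutting 208/208 (tight).
Since press time, ink are not tight, their duals are 0.
The binding rows give the dual system: 3·y_collating + 4·y_cutting = 18 and 1·y_collating + 2·y_cutting = 8.
This yields shadow prices y_collating = 2, y_cutting = 3.
Shadow price of collating = 2.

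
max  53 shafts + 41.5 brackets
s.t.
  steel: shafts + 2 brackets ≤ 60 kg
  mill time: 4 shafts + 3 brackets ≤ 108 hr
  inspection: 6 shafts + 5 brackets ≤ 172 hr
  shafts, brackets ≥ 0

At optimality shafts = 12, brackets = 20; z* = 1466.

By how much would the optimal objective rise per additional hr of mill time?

8

Check each constraint at x*: steel 52/60 (slack 8); mill time 108/108 (tight); inspection 172/172 (tight).
Since steel is not tight, its dual is 0.
From A_Bᵀ y = c: 4·y_mill time + 6·y_inspection = 53; 3·y_mill time + 5·y_inspection = 41.5.
Solving: y_mill time = 8, y_inspection = 3.5.
Shadow price of mill time = 8.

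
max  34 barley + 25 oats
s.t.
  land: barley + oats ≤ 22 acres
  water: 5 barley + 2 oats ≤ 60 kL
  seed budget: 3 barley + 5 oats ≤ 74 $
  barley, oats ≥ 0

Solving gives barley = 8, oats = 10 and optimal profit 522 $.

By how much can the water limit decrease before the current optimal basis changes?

Binding constraints: water, seed budget. The basis is B = [[5,2],[3,5]] with det 19.
Per unit decrease in water, x* moves by d = (-0.2632, 0.1579).
The basis stays optimal until barley reaches 0; allowable decrease = 30.4 kL.

30.4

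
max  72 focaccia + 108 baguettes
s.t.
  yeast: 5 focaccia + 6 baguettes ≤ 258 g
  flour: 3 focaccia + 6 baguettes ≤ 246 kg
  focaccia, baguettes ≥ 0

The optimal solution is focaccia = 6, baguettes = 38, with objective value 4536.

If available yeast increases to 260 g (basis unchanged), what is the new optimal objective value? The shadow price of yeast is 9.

4554

Δb = 2, so new z* = 4536 + (9)·(2) = 4536 + 18 = 4554.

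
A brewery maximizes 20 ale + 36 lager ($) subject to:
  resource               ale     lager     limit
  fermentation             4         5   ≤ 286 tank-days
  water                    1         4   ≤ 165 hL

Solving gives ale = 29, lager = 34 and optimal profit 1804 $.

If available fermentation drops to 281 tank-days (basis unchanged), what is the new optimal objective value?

1784

At the optimum: fermentation uses 286 of 286 (binding); water uses 165 of 165 (binding).
The binding rows give the dual system: 4·y_fermentation + 1·y_water = 20 and 5·y_fermentation + 4·y_water = 36.
Solving: y_fermentation = 4, y_water = 4.
Δz = y_fermentation·Δb = 4 × (-5) = -20, so new z* = 1804 − 20 = 1784.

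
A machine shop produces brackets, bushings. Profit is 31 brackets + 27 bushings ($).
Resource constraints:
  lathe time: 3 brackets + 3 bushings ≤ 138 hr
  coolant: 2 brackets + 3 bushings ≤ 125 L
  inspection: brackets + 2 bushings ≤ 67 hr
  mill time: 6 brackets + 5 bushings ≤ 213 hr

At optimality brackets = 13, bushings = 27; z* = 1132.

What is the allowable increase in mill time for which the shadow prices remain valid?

42

Binding constraints: inspection, mill time. The basis is B = [[1,2],[6,5]] with det -7.
Per unit increase in mill time, x* moves by d = (0.2857, -0.1429).
The basis stays optimal until lathe time becomes binding; allowable increase = 42 hr.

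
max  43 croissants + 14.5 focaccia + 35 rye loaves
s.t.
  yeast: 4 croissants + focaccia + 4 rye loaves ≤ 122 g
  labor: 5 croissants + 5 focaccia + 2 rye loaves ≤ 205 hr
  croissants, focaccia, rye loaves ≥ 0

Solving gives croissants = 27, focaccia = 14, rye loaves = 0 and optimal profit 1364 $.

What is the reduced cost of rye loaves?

-5

At the optimum: yeast uses 122 of 122 (binding); labor uses 205 of 205 (binding).
The binding rows give the dual system: 4·y_yeast + 5·y_labor = 43 and 1·y_yeast + 5·y_labor = 14.5.
This yields shadow prices y_yeast = 9.5, y_labor = 1.
Reduced cost of rye loaves: c₃ − yᵀa₃ = 35 − (9.5·4 + 1·2) = 35 − 40 = -5.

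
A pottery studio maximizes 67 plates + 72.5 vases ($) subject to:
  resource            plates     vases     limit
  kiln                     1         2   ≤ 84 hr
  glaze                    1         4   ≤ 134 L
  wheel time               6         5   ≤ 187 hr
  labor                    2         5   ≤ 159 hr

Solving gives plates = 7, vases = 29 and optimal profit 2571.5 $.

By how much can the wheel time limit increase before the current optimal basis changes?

Binding constraints: wheel time, labor. The basis is B = [[6,5],[2,5]] with det 20.
Per unit increase in wheel time, x* moves by d = (0.25, -0.1).
The basis stays optimal until vases reaches 0; allowable increase = 290 hr.

290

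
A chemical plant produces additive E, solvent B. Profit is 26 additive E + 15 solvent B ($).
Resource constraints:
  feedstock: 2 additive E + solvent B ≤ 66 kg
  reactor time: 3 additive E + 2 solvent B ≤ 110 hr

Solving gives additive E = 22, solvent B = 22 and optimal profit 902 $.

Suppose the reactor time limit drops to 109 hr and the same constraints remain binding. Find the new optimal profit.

Check each constraint at x*: feedstock 66/66 (tight); reactor time 110/110 (tight).
Dual feasibility on the basic columns requires 2·y_feedstock + 3·y_reactor time = 26, 1·y_feedstock + 2·y_reactor time = 15.
This yields shadow prices y_feedstock = 7, y_reactor time = 4.
Δz = y_reactor time·Δb = 4 × (-1) = -4, so new z* = 902 − 4 = 898.

898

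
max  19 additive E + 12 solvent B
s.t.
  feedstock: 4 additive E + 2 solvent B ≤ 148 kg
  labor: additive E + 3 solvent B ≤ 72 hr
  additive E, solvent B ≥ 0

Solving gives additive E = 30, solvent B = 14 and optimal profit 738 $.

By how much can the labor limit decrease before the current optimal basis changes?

35

Binding constraints: feedstock, labor. The basis is B = [[4,2],[1,3]] with det 10.
Per unit decrease in labor, x* moves by d = (0.2, -0.4).
The basis stays optimal until solvent B reaches 0; allowable decrease = 35 hr.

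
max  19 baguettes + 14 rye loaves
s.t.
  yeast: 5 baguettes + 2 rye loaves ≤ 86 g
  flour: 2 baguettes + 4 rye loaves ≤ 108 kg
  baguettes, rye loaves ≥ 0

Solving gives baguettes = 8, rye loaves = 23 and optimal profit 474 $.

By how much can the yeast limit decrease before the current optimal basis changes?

32

Binding constraints: yeast, flour. The basis is B = [[5,2],[2,4]] with det 16.
Per unit decrease in yeast, x* moves by d = (-0.25, 0.125).
The basis stays optimal until baguettes reaches 0; allowable decrease = 32 g.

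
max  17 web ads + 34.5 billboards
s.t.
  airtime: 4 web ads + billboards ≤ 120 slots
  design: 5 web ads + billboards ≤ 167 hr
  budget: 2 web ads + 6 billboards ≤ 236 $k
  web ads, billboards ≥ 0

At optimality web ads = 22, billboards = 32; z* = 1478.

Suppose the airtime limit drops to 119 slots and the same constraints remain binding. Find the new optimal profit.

Binding: airtime and budget. Non-binding: design (25 unused).
Slack constraints have shadow price 0 (complementary slackness).
Dual feasibility on the basic columns requires 4·y_airtime + 2·y_budget = 17, 1·y_airtime + 6·y_budget = 34.5.
Solving: y_airtime = 1.5, y_budget = 5.5.
Δz = y_airtime·Δb = 1.5 × (-1) = -1.5, so new z* = 1478 − 1.5 = 1476.5.

1476.5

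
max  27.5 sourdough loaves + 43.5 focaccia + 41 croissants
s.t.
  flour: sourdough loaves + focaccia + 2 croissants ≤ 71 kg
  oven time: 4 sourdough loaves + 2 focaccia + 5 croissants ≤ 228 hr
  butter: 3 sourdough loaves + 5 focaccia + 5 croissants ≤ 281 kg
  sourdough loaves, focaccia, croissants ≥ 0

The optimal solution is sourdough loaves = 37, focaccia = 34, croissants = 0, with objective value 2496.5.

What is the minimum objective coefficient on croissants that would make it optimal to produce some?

47

Check each constraint at x*: flour 71/71 (tight); oven time 216/228 (slack 12); butter 281/281 (tight).
Since oven time is not tight, its dual is 0.
Dual feasibility on the basic columns requires 1·y_flour + 3·y_butter = 27.5, 1·y_flour + 5·y_butter = 43.5.
Solving: y_flour = 3.5, y_butter = 8.
croissants enters the basis when its profit ≥ yᵀa₃ = 3.5·2 + 8·5 = 47.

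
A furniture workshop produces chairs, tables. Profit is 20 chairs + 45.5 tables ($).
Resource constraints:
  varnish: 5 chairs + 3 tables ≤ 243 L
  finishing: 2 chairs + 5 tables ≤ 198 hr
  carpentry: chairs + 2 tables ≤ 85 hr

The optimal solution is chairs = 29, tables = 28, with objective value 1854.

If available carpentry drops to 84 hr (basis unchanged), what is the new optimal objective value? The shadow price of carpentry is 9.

1845

Δb = -1, so new z* = 1854 + (9)·(-1) = 1854 − 9 = 1845.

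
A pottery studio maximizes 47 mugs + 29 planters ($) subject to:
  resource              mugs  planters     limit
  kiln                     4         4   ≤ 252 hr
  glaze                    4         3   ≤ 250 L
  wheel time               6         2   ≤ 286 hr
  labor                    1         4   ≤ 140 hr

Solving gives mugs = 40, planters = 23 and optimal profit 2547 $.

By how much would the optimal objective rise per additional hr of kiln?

5

At the optimum: kiln uses 252 of 252 (binding); glaze uses 229 of 250 (slack = 21); wheel time uses 286 of 286 (binding); labor uses 132 of 140 (slack = 8).
By complementary slackness, y = 0 for the non-binding constraints.
The binding rows give the dual system: 4·y_kiln + 6·y_wheel time = 47 and 4·y_kiln + 2·y_wheel time = 29.
→ y_kiln = 5 and y_wheel time = 4.5.
Shadow price of kiln = 5.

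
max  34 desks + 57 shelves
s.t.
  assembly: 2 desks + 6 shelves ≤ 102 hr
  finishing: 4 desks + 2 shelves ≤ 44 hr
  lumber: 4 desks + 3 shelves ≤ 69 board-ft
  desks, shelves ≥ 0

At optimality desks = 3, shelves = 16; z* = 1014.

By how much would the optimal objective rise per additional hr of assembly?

8

Binding: assembly and finishing. Non-binding: lumber (9 unused).
Slack constraints have shadow price 0 (complementary slackness).
Dual feasibility on the basic columns requires 2·y_assembly + 4·y_finishing = 34, 6·y_assembly + 2·y_finishing = 57.
Solving: y_assembly = 8, y_finishing = 4.5.
Shadow price of assembly = 8.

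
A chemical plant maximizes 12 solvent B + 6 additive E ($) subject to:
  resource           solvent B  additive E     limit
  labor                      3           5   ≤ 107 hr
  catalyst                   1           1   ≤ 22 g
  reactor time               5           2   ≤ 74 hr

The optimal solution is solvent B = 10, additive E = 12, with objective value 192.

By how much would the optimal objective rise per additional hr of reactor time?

Check each constraint at x*: labor 90/107 (slack 17); catalyst 22/22 (tight); reactor time 74/74 (tight).
Slack constraints have shadow price 0 (complementary slackness).
Dual feasibility on the basic columns requires 1·y_catalyst + 5·y_reactor time = 12, 1·y_catalyst + 2·y_reactor time = 6.
→ y_catalyst = 2 and y_reactor time = 2.
Shadow price of reactor time = 2.

2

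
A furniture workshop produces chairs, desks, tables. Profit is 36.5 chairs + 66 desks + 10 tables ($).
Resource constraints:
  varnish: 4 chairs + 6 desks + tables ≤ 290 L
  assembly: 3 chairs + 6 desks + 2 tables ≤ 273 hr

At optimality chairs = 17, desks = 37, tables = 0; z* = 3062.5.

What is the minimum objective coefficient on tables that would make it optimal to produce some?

18.5

Check each constraint at x*: varnish 290/290 (tight); assembly 273/273 (tight).
From A_Bᵀ y = c: 4·y_varnish + 3·y_assembly = 36.5; 6·y_varnish + 6·y_assembly = 66.
→ y_varnish = 3.5 and y_assembly = 7.5.
tables enters the basis when its profit ≥ yᵀa₃ = 3.5·1 + 7.5·2 = 18.5.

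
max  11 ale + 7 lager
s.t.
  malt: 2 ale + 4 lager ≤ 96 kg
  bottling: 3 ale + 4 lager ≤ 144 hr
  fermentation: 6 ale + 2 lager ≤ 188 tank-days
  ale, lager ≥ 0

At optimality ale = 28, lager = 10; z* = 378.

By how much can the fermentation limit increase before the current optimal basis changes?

Binding constraints: malt, fermentation. The basis is B = [[2,4],[6,2]] with det -20.
Per unit increase in fermentation, x* moves by d = (0.2, -0.1).
The basis stays optimal until lager reaches 0; allowable increase = 100 tank-days.

100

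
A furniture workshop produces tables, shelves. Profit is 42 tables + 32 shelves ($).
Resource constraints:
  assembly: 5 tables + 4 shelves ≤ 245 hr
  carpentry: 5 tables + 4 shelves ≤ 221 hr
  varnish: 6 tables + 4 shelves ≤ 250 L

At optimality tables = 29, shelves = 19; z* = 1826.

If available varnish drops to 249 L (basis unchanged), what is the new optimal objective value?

1824

Binding: carpentry and varnish. Non-binding: assembly (24 unused).
By complementary slackness, y = 0 for the non-binding constraint.
Dual feasibility on the basic columns requires 5·y_carpentry + 6·y_varnish = 42, 4·y_carpentry + 4·y_varnish = 32.
Solving: y_carpentry = 6, y_varnish = 2.
Δz = y_varnish·Δb = 2 × (-1) = -2, so new z* = 1826 − 2 = 1824.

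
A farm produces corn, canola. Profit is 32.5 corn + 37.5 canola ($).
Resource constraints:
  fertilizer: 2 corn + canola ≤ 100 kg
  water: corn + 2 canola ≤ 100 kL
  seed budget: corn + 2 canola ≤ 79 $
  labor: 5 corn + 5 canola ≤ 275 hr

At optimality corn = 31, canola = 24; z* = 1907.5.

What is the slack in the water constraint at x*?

water used = 1·31 + 2·24 = 79; slack = 100 − 79 = 21.

21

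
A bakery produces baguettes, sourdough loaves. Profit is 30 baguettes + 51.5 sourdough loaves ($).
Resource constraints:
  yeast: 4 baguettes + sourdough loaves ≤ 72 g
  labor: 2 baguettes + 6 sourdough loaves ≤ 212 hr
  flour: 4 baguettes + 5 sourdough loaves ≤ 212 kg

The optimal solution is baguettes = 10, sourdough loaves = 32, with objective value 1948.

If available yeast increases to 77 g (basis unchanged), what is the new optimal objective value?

1965.5

At the optimum: yeast uses 72 of 72 (binding); labor uses 212 of 212 (binding); flour uses 200 of 212 (slack = 12).
Slack constraints have shadow price 0 (complementary slackness).
From A_Bᵀ y = c: 4·y_yeast + 2·y_labor = 30; 1·y_yeast + 6·y_labor = 51.5.
This yields shadow prices y_yeast = 3.5, y_labor = 8.
Δz = y_yeast·Δb = 3.5 × (5) = 17.5, so new z* = 1948 + 17.5 = 1965.5.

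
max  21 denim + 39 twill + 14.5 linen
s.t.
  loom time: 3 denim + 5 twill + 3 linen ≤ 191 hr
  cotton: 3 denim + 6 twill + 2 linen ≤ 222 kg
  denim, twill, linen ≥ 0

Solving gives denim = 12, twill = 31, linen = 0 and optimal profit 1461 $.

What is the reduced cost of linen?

Both loom time and cotton are binding at x*.
The binding rows give the dual system: 3·y_loom time + 3·y_cotton = 21 and 5·y_loom time + 6·y_cotton = 39.
→ y_loom time = 3 and y_cotton = 4.
Reduced cost of linen: c₃ − yᵀa₃ = 14.5 − (3·3 + 4·2) = 14.5 − 17 = -2.5.

-2.5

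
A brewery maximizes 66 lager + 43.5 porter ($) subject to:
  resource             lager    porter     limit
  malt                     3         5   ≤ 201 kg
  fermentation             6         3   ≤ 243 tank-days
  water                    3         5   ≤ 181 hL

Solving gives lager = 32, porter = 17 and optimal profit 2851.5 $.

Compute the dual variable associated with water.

3

At the optimum: malt uses 181 of 201 (slack = 20); fermentation uses 243 of 243 (binding); water uses 181 of 181 (binding).
Since malt is not tight, its dual is 0.
The binding rows give the dual system: 6·y_fermentation + 3·y_water = 66 and 3·y_fermentation + 5·y_water = 43.5.
→ y_fermentation = 9.5 and y_water = 3.
Shadow price of water = 3.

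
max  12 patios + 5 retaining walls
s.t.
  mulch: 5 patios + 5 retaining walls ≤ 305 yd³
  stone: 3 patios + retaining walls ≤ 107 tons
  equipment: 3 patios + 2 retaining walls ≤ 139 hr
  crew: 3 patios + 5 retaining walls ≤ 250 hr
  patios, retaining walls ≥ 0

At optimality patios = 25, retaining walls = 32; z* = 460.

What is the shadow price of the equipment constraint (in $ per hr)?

1

Check each constraint at x*: mulch 285/305 (slack 20); stone 107/107 (tight); equipment 139/139 (tight); crew 235/250 (slack 15).
Since mulch, crew are not tight, their duals are 0.
The binding rows give the dual system: 3·y_stone + 3·y_equipment = 12 and 1·y_stone + 2·y_equipment = 5.
→ y_stone = 3 and y_equipment = 1.
Shadow price of equipment = 1.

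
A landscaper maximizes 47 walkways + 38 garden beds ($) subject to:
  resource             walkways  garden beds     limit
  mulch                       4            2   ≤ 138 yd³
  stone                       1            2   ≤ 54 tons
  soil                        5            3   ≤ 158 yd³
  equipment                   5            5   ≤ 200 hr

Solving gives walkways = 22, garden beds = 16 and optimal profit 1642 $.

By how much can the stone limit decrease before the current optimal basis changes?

Binding constraints: stone, soil. The basis is B = [[1,2],[5,3]] with det -7.
Per unit decrease in stone, x* moves by d = (0.4286, -0.7143).
The basis stays optimal until garden beds reaches 0; allowable decrease = 22.4 tons.

22.4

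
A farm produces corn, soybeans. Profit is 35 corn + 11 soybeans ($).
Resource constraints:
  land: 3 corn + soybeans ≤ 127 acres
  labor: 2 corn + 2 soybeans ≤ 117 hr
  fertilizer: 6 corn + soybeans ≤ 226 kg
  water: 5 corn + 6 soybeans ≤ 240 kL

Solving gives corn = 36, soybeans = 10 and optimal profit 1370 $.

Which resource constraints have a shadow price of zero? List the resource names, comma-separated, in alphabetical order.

land: 118/127 (slack 9)
labor: 92/117 (slack 25)
fertilizer: 226/226 (binding)
water: 240/240 (binding)
By complementary slackness, a constraint with positive slack has shadow price 0 → labor, land.

labor, land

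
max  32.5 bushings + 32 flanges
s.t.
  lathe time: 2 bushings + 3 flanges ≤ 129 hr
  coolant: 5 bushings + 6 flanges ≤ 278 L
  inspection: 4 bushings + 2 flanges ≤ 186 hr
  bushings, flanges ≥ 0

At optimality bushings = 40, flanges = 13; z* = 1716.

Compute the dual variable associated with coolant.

At the optimum: lathe time uses 119 of 129 (slack = 10); coolant uses 278 of 278 (binding); inspection uses 186 of 186 (binding).
Since lathe time is not tight, its dual is 0.
From A_Bᵀ y = c: 5·y_coolant + 4·y_inspection = 32.5; 6·y_coolant + 2·y_inspection = 32.
Solving: y_coolant = 4.5, y_inspection = 2.5.
Shadow price of coolant = 4.5.

4.5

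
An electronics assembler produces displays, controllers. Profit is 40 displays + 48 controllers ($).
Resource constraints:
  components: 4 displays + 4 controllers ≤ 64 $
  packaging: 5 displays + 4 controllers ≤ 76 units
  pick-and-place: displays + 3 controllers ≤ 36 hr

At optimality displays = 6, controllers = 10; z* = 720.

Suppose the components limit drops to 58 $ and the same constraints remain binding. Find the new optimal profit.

666

Check each constraint at x*: components 64/64 (tight); packaging 70/76 (slack 6); pick-and-place 36/36 (tight).
Since packaging is not tight, its dual is 0.
From A_Bᵀ y = c: 4·y_components + 1·y_pick-and-place = 40; 4·y_components + 3·y_pick-and-place = 48.
→ y_components = 9 and y_pick-and-place = 4.
Δz = y_components·Δb = 9 × (-6) = -54, so new z* = 720 − 54 = 666.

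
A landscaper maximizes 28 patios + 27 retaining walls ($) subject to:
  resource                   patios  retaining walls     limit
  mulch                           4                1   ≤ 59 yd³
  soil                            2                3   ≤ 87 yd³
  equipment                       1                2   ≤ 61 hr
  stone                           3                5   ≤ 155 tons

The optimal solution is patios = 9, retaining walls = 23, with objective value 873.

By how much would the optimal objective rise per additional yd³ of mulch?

Binding: mulch and soil. Non-binding: equipment (6 unused), stone (13 unused).
Since equipment, stone are not tight, their duals are 0.
Dual feasibility on the basic columns requires 4·y_mulch + 2·y_soil = 28, 1·y_mulch + 3·y_soil = 27.
Solving: y_mulch = 3, y_soil = 8.
Shadow price of mulch = 3.

3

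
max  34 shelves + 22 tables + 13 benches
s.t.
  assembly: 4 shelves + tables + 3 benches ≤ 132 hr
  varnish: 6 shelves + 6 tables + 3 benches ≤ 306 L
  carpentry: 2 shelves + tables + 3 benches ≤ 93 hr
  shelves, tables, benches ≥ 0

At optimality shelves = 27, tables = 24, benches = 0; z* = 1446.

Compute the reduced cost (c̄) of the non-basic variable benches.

At the optimum: assembly uses 132 of 132 (binding); varnish uses 306 of 306 (binding); carpentry uses 78 of 93 (slack = 15).
Since carpentry is not tight, its dual is 0.
Dual feasibility on the basic columns requires 4·y_assembly + 6·y_varnish = 34, 1·y_assembly + 6·y_varnish = 22.
Solving: y_assembly = 4, y_varnish = 3.
Reduced cost of benches: c₃ − yᵀa₃ = 13 − (4·3 + 3·3) = 13 − 21 = -8.

-8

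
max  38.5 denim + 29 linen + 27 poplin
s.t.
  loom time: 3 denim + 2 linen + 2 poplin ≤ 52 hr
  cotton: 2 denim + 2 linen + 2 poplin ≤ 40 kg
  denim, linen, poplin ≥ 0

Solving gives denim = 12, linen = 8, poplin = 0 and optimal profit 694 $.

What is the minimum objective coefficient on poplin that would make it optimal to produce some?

Check each constraint at x*: loom time 52/52 (tight); cotton 40/40 (tight).
From A_Bᵀ y = c: 3·y_loom time + 2·y_cotton = 38.5; 2·y_loom time + 2·y_cotton = 29.
→ y_loom time = 9.5 and y_cotton = 5.
poplin enters the basis when its profit ≥ yᵀa₃ = 9.5·2 + 5·2 = 29.

29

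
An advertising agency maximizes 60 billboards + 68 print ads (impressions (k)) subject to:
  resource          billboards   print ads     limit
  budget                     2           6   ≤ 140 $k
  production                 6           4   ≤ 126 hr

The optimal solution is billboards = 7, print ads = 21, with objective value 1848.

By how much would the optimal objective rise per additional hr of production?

Check each constraint at x*: budget 140/140 (tight); production 126/126 (tight).
From A_Bᵀ y = c: 2·y_budget + 6·y_production = 60; 6·y_budget + 4·y_production = 68.
→ y_budget = 6 and y_production = 8.
Shadow price of production = 8.

8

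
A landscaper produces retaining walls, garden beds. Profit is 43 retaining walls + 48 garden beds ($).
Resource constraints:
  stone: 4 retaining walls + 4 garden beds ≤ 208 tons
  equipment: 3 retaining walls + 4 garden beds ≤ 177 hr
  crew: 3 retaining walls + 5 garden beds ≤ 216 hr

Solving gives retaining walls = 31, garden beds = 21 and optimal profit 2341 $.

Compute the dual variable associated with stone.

7

Binding: stone and equipment. Non-binding: crew (18 unused).
Since crew is not tight, its dual is 0.
The binding rows give the dual system: 4·y_stone + 3·y_equipment = 43 and 4·y_stone + 4·y_equipment = 48.
Solving: y_stone = 7, y_equipment = 5.
Shadow price of stone = 7.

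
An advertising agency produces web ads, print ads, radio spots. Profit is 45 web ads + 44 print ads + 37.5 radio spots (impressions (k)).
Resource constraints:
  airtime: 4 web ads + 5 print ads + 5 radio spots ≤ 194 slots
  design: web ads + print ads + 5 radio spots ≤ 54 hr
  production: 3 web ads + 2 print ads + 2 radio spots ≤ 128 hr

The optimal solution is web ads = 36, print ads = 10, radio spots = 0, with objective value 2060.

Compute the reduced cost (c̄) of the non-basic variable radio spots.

-6.5

Check each constraint at x*: airtime 194/194 (tight); design 46/54 (slack 8); production 128/128 (tight).
Since design is not tight, its dual is 0.
From A_Bᵀ y = c: 4·y_airtime + 3·y_production = 45; 5·y_airtime + 2·y_production = 44.
→ y_airtime = 6 and y_production = 7.
Reduced cost of radio spots: c₃ − yᵀa₃ = 37.5 − (6·5 + 7·2) = 37.5 − 44 = -6.5.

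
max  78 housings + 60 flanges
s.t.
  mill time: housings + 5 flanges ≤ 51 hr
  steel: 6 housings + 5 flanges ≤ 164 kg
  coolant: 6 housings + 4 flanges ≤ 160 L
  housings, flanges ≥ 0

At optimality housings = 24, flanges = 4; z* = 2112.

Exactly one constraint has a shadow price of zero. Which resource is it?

mill time: 44/51 (slack 7)
steel: 164/164 (binding)
coolant: 160/160 (binding)
By complementary slackness, a constraint with positive slack has shadow price 0 → mill time.

mill time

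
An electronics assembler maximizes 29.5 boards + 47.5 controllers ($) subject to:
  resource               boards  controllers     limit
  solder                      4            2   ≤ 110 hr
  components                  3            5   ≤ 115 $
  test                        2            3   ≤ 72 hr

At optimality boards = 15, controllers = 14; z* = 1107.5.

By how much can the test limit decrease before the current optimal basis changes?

3

Binding constraints: components, test. The basis is B = [[3,5],[2,3]] with det -1.
Per unit decrease in test, x* moves by d = (-5, 3).
The basis stays optimal until boards reaches 0; allowable decrease = 3 hr.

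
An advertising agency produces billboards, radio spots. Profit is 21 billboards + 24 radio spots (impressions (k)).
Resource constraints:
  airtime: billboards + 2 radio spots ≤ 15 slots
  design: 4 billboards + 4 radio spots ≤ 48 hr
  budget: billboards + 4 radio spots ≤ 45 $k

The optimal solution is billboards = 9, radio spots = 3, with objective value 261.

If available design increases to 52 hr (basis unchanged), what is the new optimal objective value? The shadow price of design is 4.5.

279

Δb = 4, so new z* = 261 + (4.5)·(4) = 261 + 18 = 279.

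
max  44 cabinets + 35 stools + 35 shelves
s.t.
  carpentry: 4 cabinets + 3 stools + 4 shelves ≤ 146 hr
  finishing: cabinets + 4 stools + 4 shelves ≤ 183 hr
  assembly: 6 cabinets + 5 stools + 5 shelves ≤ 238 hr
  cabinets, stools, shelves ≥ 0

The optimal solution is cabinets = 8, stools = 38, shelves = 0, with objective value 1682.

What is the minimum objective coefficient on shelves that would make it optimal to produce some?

40

Check each constraint at x*: carpentry 146/146 (tight); finishing 160/183 (slack 23); assembly 238/238 (tight).
By complementary slackness, y = 0 for the non-binding constraint.
Dual feasibility on the basic columns requires 4·y_carpentry + 6·y_assembly = 44, 3·y_carpentry + 5·y_assembly = 35.
Solving: y_carpentry = 5, y_assembly = 4.
shelves enters the basis when its profit ≥ yᵀa₃ = 5·4 + 4·5 = 40.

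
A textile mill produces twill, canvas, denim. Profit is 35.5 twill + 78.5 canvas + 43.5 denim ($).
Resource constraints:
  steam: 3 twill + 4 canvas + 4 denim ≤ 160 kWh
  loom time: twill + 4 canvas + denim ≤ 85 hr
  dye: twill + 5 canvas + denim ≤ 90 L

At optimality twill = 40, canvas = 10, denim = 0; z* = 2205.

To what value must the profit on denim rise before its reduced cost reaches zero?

Check each constraint at x*: steam 160/160 (tight); loom time 80/85 (slack 5); dye 90/90 (tight).
Since loom time is not tight, its dual is 0.
From A_Bᵀ y = c: 3·y_steam + 1·y_dye = 35.5; 4·y_steam + 5·y_dye = 78.5.
→ y_steam = 9 and y_dye = 8.5.
denim enters the basis when its profit ≥ yᵀa₃ = 9·4 + 8.5·1 = 44.5.

44.5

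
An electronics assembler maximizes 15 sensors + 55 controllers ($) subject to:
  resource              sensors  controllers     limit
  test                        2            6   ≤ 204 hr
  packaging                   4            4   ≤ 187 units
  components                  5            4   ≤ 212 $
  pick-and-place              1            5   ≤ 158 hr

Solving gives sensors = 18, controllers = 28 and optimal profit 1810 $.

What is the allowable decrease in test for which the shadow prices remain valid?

14.4

Binding constraints: test, pick-and-place. The basis is B = [[2,6],[1,5]] with det 4.
Per unit decrease in test, x* moves by d = (-1.25, 0.25).
The basis stays optimal until sensors reaches 0; allowable decrease = 14.4 hr.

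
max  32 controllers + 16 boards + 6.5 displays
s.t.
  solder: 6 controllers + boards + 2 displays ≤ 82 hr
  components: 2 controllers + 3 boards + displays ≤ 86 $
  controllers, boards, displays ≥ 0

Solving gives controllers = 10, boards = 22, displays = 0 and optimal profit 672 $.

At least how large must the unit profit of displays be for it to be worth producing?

12

Check each constraint at x*: solder 82/82 (tight); components 86/86 (tight).
From A_Bᵀ y = c: 6·y_solder + 2·y_components = 32; 1·y_solder + 3·y_components = 16.
This yields shadow prices y_solder = 4, y_components = 4.
displays enters the basis when its profit ≥ yᵀa₃ = 4·2 + 4·1 = 12.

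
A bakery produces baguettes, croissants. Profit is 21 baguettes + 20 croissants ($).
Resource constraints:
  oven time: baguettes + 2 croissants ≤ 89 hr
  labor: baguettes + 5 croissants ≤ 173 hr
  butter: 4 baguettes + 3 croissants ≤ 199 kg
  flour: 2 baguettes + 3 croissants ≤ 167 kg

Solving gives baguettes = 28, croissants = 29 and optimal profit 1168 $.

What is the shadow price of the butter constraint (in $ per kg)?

Check each constraint at x*: oven time 86/89 (slack 3); labor 173/173 (tight); butter 199/199 (tight); flour 143/167 (slack 24).
By complementary slackness, y = 0 for the non-binding constraints.
From A_Bᵀ y = c: 1·y_labor + 4·y_butter = 21; 5·y_labor + 3·y_butter = 20.
Solving: y_labor = 1, y_butter = 5.
Shadow price of butter = 5.

5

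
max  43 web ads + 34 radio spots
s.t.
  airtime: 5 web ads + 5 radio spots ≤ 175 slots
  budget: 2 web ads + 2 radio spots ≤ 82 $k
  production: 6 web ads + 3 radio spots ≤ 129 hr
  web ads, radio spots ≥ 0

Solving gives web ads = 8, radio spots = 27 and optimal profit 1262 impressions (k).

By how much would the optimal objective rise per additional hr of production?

3

Binding: airtime and production. Non-binding: budget (12 unused).
Since budget is not tight, its dual is 0.
From A_Bᵀ y = c: 5·y_airtime + 6·y_production = 43; 5·y_airtime + 3·y_production = 34.
Solving: y_airtime = 5, y_production = 3.
Shadow price of production = 3.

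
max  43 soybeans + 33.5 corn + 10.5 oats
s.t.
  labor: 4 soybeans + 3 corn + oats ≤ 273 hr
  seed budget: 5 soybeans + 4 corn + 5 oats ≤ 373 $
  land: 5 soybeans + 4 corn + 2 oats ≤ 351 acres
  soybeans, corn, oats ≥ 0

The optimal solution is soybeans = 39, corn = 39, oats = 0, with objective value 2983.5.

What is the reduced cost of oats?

-4

Binding: labor and land. Non-binding: seed budget (22 unused).
By complementary slackness, y = 0 for the non-binding constraint.
Dual feasibility on the basic columns requires 4·y_labor + 5·y_land = 43, 3·y_labor + 4·y_land = 33.5.
→ y_labor = 4.5 and y_land = 5.
Reduced cost of oats: c₃ − yᵀa₃ = 10.5 − (4.5·1 + 5·2) = 10.5 − 14.5 = -4.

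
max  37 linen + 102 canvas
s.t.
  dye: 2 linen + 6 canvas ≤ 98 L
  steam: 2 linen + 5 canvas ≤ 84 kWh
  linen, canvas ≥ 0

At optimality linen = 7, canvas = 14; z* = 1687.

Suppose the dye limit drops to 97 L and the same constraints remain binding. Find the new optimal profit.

Check each constraint at x*: dye 98/98 (tight); steam 84/84 (tight).
Dual feasibility on the basic columns requires 2·y_dye + 2·y_steam = 37, 6·y_dye + 5·y_steam = 102.
→ y_dye = 9.5 and y_steam = 9.
Δz = y_dye·Δb = 9.5 × (-1) = -9.5, so new z* = 1687 − 9.5 = 1677.5.

1677.5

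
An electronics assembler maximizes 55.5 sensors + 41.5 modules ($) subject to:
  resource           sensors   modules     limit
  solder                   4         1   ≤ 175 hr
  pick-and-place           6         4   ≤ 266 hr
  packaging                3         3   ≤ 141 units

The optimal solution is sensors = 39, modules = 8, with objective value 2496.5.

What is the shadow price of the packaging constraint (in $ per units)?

Check each constraint at x*: solder 164/175 (slack 11); pick-and-place 266/266 (tight); packaging 141/141 (tight).
Slack constraints have shadow price 0 (complementary slackness).
From A_Bᵀ y = c: 6·y_pick-and-place + 3·y_packaging = 55.5; 4·y_pick-and-place + 3·y_packaging = 41.5.
→ y_pick-and-place = 7 and y_packaging = 4.5.
Shadow price of packaging = 4.5.

4.5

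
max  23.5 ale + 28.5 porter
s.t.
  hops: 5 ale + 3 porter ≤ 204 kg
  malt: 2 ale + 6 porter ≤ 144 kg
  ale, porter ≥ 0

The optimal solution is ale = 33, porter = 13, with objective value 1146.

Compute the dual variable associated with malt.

Both hops and malt are binding at x*.
The binding rows give the dual system: 5·y_hops + 2·y_malt = 23.5 and 3·y_hops + 6·y_malt = 28.5.
This yields shadow prices y_hops = 3.5, y_malt = 3.
Shadow price of malt = 3.

3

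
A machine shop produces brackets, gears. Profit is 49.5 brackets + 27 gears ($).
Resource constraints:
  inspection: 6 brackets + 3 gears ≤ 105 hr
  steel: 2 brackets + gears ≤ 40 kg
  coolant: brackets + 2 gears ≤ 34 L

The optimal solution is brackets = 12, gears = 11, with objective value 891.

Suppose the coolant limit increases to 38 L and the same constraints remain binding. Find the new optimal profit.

Binding: inspection and coolant. Non-binding: steel (5 unused).
By complementary slackness, y = 0 for the non-binding constraint.
Dual feasibility on the basic columns requires 6·y_inspection + 1·y_coolant = 49.5, 3·y_inspection + 2·y_coolant = 27.
This yields shadow prices y_inspection = 8, y_coolant = 1.5.
Δz = y_coolant·Δb = 1.5 × (4) = 6, so new z* = 891 + 6 = 897.

897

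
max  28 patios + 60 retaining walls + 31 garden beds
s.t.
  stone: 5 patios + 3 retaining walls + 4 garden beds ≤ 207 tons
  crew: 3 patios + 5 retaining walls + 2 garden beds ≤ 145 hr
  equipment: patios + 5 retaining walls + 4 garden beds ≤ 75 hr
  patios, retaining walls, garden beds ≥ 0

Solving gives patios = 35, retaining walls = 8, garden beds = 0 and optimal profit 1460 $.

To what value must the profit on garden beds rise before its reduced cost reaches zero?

32

Binding: crew and equipment. Non-binding: stone (8 unused).
Slack constraints have shadow price 0 (complementary slackness).
The binding rows give the dual system: 3·y_crew + 1·y_equipment = 28 and 5·y_crew + 5·y_equipment = 60.
This yields shadow prices y_crew = 8, y_equipment = 4.
garden beds enters the basis when its profit ≥ yᵀa₃ = 8·2 + 4·4 = 32.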